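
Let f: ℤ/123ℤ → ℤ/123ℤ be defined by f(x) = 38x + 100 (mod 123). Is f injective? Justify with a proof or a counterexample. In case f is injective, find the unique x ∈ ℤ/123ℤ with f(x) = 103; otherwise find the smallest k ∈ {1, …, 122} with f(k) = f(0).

Recall that injectivity means: for all s, t in the domain, f(s) = f(t) implies s = t.
Suppose f(s) = f(t) in ℤ/123ℤ. Then 38s + 100 ≡ 38t + 100 (mod 123), therefore 38(s − t) ≡ 0 (mod 123).
Since gcd(38, 123) = 1, 38 is invertible modulo 123, thus s − t ≡ 0 (mod 123), i.e. s = t.
Thus f is injective.
We now compute 38⁻¹ mod 123 explicitly. Euclid's algorithm: 123 = 3·38 + 9, 38 = 4·9 + 2, 9 = 4·2 + 1; back-substituting gives 1 = 68·38 − 21·123, so 38⁻¹ ≡ 68 (mod 123).
Since f is injective, we find f⁻¹(103): we need 38x ≡ 103 − 100 ≡ 3 (mod 123). Using 38⁻¹ = 68: x ≡ 68·3 = 204 = 1·123 + 81, so x = 81.
Check: f(81) = 38·81 + 100 = 3178 = 25·123 + 103 ≡ 103 (mod 123).

81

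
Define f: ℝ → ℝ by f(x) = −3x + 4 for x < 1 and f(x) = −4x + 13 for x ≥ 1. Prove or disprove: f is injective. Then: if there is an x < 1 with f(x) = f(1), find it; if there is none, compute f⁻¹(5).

-5/3

Both pieces are strictly decreasing (slopes −3 and −4), so each is injective on its own interval.
The left piece maps (−∞, 1) onto (1, ∞); the right piece maps [1, ∞) onto (−∞, 9].
These images overlap. In particular f(1) = 9 (right piece), and solving −3x + 4 = 9 on the left piece gives x = −5/3 < 1.
So f(−5/3) = f(1) with −5/3 ≠ 1, and f is not injective. This x = −5/3 is the requested value below 1.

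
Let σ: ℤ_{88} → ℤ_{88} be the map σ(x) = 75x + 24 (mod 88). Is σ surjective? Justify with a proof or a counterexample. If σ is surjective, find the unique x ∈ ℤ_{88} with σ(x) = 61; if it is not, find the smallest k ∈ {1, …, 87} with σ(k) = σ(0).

31

Since gcd(75, 88) = 1, 75 is invertible modulo 88. Euclid's algorithm: 88 = 1·75 + 13, 75 = 5·13 + 10, 13 = 1·10 + 3, 10 = 3·3 + 1; back-substituting gives 1 = 27·75 − 23·88, so 75⁻¹ ≡ 27 (mod 88).
For any y ∈ ℤ_{88}, x = 27(y − 24) mod 88 satisfies σ(x) = 75·27(y − 24) + 24 ≡ y (since 75·27 ≡ 1 mod 88). So every y has a preimage.
So σ is surjective.
Since σ is surjective, we compute σ⁻¹(61): solve 75x + 24 ≡ 61 (mod 88), i.e. 75x ≡ 37 (mod 88).
Multiplying by 75⁻¹ = 27 gives x ≡ 27·37 = 999 = 11·88 + 31 ≡ 31 (mod 88).
Check: σ(31) = 75·31 + 24 = 2349 = 26·88 + 61 ≡ 61 (mod 88).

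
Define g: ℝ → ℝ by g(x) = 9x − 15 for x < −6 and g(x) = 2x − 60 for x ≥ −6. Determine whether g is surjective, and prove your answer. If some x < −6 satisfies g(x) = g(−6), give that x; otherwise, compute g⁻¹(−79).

Both pieces are strictly increasing (slopes 9 and 2), so each is injective on its own interval.
The left piece maps (−∞, −6) onto (−∞, −69); the right piece maps [−6, ∞) onto [−72, ∞).
The union (−∞, −69) ∪ [−72, ∞) covers ℝ, so g is surjective.
For the follow-up: the images overlap, so an x < −6 with g(x) = g(−6) exists. g(−6) = −72; solving 9x − 15 = −72 for x < −6 gives x = (−72 + 15)/9 = −19/3.

-19/3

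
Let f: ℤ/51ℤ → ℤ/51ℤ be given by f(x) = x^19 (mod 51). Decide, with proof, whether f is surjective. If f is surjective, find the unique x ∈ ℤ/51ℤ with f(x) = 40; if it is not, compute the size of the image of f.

22

Computing x^19 mod 51 for each x (by repeated squaring, reducing mod 51 at every step), the values f(0), f(1), …, f(50) are: 0, 1, 8, 27, 13, 23, 12, 37, 2, 15, 31, 5, 45, 4, 41, 9, 16, 17, 18, 25, 44, 30, 40, 29, 3, 19, 32, 48, 22, 11, 21, 7, 26, 33, 34, 35, 42, 10, 47, 6, 46, 20, 36, 49, 14, 39, 28, 38, 24, 43, 50.
Every element of ℤ/51ℤ appears exactly once in this list, so f is a bijection, and in particular surjective.
Since f is surjective, we read off the preimage of 40 from the same table: f(22) = 40, so f⁻¹(40) = 22.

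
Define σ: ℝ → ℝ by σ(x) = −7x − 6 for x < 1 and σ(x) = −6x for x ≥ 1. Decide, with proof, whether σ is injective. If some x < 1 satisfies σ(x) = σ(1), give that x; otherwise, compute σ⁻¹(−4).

0

Both pieces are strictly decreasing (slopes −7 and −6), so each is injective on its own interval.
The left piece maps (−∞, 1) onto (−13, ∞); the right piece maps [1, ∞) onto (−∞, −6].
These images overlap. In particular σ(1) = −6 (right piece), and solving −7x − 6 = −6 on the left piece gives x = 0 < 1.
So σ(0) = σ(1) with 0 ≠ 1, and σ is not injective. This x = 0 is the requested value below 1.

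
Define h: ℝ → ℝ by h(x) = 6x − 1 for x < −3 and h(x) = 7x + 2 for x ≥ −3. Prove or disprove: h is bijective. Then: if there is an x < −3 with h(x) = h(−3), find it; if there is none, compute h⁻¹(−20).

Both pieces are strictly increasing (slopes 6 and 7), so each is injective on its own interval.
The left piece maps (−∞, −3) onto (−∞, −19); the right piece maps [−3, ∞) onto [−19, ∞).
Since −19 = −19, the images partition ℝ: h is injective and surjective, hence bijective.
Because the two images are disjoint, no x < −3 has h(x) = h(−3), so we compute h⁻¹(−20): −20 lies in (−∞, −19), so solve 6x − 1 = −20: x = (−20 + 1)/6 = −19/6.

-19/6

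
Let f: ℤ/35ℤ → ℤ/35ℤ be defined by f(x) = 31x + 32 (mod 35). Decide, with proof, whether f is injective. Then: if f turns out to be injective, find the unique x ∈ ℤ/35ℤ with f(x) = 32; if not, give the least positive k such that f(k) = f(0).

0

Suppose f(u) = f(v) in ℤ/35ℤ. Then 31u + 32 ≡ 31v + 32 (mod 35), hence 31(u − v) ≡ 0 (mod 35).
Since gcd(31, 35) = 1, 31 is invertible modulo 35, so u − v ≡ 0 (mod 35), i.e. u = v.
So f is injective.
We now compute 31⁻¹ mod 35 explicitly. Euclid's algorithm: 35 = 1·31 + 4, 31 = 7·4 + 3, 4 = 1·3 + 1; back-substituting gives 1 = 26·31 − 23·35, so 31⁻¹ ≡ 26 (mod 35).
Since f is injective, we compute f⁻¹(32): solve 31x + 32 ≡ 32 (mod 35), i.e. 31x ≡ 0 (mod 35).
Multiplying by 31⁻¹ = 26 gives x ≡ 26·0 = 0 ≡ 0 (mod 35).
Check: f(0) = 31·0 + 32 = 32 ≡ 32 (mod 35).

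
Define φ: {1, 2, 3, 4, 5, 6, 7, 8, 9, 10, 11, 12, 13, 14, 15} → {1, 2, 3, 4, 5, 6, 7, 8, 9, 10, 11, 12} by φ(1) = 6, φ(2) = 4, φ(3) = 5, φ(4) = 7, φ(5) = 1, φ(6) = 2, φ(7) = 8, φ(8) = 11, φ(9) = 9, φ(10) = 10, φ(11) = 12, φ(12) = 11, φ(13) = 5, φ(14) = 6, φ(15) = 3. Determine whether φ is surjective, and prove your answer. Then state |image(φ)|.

12

Every element of the codomain has a preimage: 1 = φ(5), 2 = φ(6), 3 = φ(15), 4 = φ(2), 5 = φ(3), 6 = φ(1), 7 = φ(4), 8 = φ(7), 9 = φ(9), 10 = φ(10), 11 = φ(8), 12 = φ(11).
Hence φ is surjective.
The image of φ is {1, 2, 3, 4, 5, 6, 7, 8, 9, 10, 11, 12}, which has 12 elements.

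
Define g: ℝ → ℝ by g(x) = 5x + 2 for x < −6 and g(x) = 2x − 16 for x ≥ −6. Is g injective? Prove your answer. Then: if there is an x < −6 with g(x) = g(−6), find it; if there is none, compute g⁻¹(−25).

-9/2

Both pieces are strictly increasing (slopes 5 and 2), so each is injective on its own interval.
The left piece maps (−∞, −6) onto (−∞, −28); the right piece maps [−6, ∞) onto [−28, ∞).
These images are disjoint, so no value is attained by both pieces. Hence g is injective.
Because the two images are disjoint, no x < −6 has g(x) = g(−6), so we compute g⁻¹(−25): −25 lies in [−28, ∞), so solve 2x − 16 = −25: x = (−25 + 16)/2 = −9/2.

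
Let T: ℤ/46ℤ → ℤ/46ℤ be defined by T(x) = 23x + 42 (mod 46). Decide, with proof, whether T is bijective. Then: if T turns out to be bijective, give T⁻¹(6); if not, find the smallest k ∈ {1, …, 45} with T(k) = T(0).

We have gcd(23, 46) = 23 > 1. Taking a = 0 and b = 2: T(0) = 42 and T(2) = 23·2 + 42 = 88 ≡ 42 (mod 46).
So T(0) = T(2) while 0 ≠ 2, thus T is not injective, hence not bijective.
Since T is not bijective, we find the least positive k with T(k) = T(0): this means 23k ≡ 0 (mod 46), i.e. 46 ∣ 23k. Since gcd(23, 46) = 23, dividing through by 23 this holds exactly when 2 ∣ k.
The smallest positive such k is 2.

2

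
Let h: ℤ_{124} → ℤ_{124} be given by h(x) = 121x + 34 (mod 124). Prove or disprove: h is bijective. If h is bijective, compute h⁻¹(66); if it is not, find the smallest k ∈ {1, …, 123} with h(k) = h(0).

By definition, h is injective if h(a) = h(b) implies a = b.
Suppose h(a) = h(b) in ℤ_{124}. Then 121a + 34 ≡ 121b + 34 (mod 124), so 121(a − b) ≡ 0 (mod 124).
Since gcd(121, 124) = 1, 121 is invertible modulo 124, thus a − b ≡ 0 (mod 124), i.e. a = b.
We now compute 121⁻¹ mod 124 explicitly. Euclid's algorithm: 124 = 1·121 + 3, 121 = 40·3 + 1; back-substituting gives 1 = 41·121 − 40·124, so 121⁻¹ ≡ 41 (mod 124).
Then y ↦ 41(y − 34) is a two-sided inverse to h, so every y ∈ ℤ_{124} has a preimage.
So h is bijective.
Since h is bijective, we compute h⁻¹(66): solve 121x + 34 ≡ 66 (mod 124), i.e. 121x ≡ 32 (mod 124).
Multiplying by 121⁻¹ = 41 gives x ≡ 41·32 = 1312 = 10·124 + 72 ≡ 72 (mod 124).
Check: h(72) = 121·72 + 34 = 8746 = 70·124 + 66 ≡ 66 (mod 124).

72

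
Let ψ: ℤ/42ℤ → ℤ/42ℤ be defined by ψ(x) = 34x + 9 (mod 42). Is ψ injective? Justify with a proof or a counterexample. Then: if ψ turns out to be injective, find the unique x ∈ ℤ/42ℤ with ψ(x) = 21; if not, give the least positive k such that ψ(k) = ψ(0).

We have gcd(34, 42) = 2 > 1. Taking a = 0 and b = 21: ψ(0) = 9 and ψ(21) = 34·21 + 9 = 723 ≡ 9 (mod 42).
So ψ(0) = ψ(21) while 0 ≠ 21, therefore ψ is not injective.
Since ψ is not injective, we find the least positive k with ψ(k) = ψ(0): this means 34k ≡ 0 (mod 42), i.e. 42 ∣ 34k. Since gcd(34, 42) = 2, dividing through by 2 this holds exactly when 21 ∣ 17k, and as gcd(17, 21) = 1, exactly when 21 ∣ k.
The smallest positive such k is 21.

21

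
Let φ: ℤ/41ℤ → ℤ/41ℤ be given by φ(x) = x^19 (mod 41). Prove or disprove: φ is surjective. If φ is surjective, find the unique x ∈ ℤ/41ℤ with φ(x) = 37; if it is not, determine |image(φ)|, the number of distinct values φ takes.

Since 41 is prime, the nonzero elements of ℤ/41ℤ form a cyclic group of order 40.
As gcd(19, 40) = 1, raising to the 19th power is a bijection on this group: if u^19 ≡ v^19 then (uv^{−1})^19 = 1, and the only element of order dividing gcd(19, 40) = 1 is 1, so u = v.
With φ(0) = 0 this makes φ injective on all of ℤ/41ℤ, hence bijective (finite equal-size domain and codomain). In particular φ is surjective.
Since φ is surjective, we find the preimage of 37. The inverse of x ↦ x^19 on (ℤ/41ℤ)^× is x ↦ x^19, because 19·19 = 361 = 9·40 + 1 ≡ 1 (mod 40) and x^{40} = 1 for x ≠ 0 (Fermat). So φ⁻¹(37) = 37^19 mod 41.
Repeated squaring mod 41: 37^1 ≡ 37, 37^2 ≡ 37² = 1369 ≡ 16, 37^4 ≡ 16² = 256 ≡ 10, 37^8 ≡ 10² = 100 ≡ 18, 37^16 ≡ 18² = 324 ≡ 37. Since 19 = 16 + 2 + 1, 37^19 ≡ 37·16·37: 37·16 = 592 ≡ 18, then 18·37 = 666 ≡ 10. So 37^19 ≡ 10 (mod 41).
Hence φ⁻¹(37) = 10.

10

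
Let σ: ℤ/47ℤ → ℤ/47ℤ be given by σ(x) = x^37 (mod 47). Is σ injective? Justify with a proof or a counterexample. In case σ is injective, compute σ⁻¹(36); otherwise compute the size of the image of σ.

Since 47 is prime, the nonzero elements of ℤ/47ℤ form a cyclic group of order 46.
As gcd(37, 46) = 1, raising to the 37th power is a bijection on this group: if s^37 ≡ t^37 then (st^{−1})^37 = 1, and the only element of order dividing gcd(37, 46) = 1 is 1, so s = t.
With σ(0) = 0 this makes σ injective on all of ℤ/47ℤ, hence bijective (finite equal-size domain and codomain). In particular σ is injective.
Since σ is injective, we find the preimage of 36. The inverse of x ↦ x^37 on (ℤ/47ℤ)^× is x ↦ x^5, because 37·5 = 185 = 4·46 + 1 ≡ 1 (mod 46) and x^{46} = 1 for x ≠ 0 (Fermat). So σ⁻¹(36) = 36^5 mod 47.
Repeated squaring mod 47: 36^1 ≡ 36, 36^2 ≡ 36² = 1296 ≡ 27, 36^4 ≡ 27² = 729 ≡ 24. Since 5 = 4 + 1, 36^5 ≡ 24·36: 24·36 = 864 ≡ 18. So 36^5 ≡ 18 (mod 47).
Hence σ⁻¹(36) = 18.

18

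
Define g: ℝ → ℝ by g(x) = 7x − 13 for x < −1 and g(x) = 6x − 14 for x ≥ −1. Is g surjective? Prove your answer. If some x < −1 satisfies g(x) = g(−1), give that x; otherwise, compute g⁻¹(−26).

-13/7

Both pieces are strictly increasing (slopes 7 and 6), so each is injective on its own interval.
The left piece maps (−∞, −1) onto (−∞, −20); the right piece maps [−1, ∞) onto [−20, ∞).
These images together cover ℝ, so g is surjective.
Because the two images are disjoint, no x < −1 has g(x) = g(−1), so we compute g⁻¹(−26): −26 lies in (−∞, −20), so solve 7x − 13 = −26: x = (−26 + 13)/7 = −13/7.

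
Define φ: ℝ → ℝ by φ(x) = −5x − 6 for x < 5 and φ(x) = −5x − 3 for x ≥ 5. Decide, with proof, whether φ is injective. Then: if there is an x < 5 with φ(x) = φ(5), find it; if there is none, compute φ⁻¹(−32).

22/5

Both pieces are strictly decreasing (slopes −5 and −5), so each is injective on its own interval.
The left piece maps (−∞, 5) onto (−31, ∞); the right piece maps [5, ∞) onto (−∞, −28].
These images overlap. In particular φ(5) = −28 (right piece), and solving −5x − 6 = −28 on the left piece gives x = 22/5 < 5.
So φ(22/5) = φ(5) with 22/5 ≠ 5, and φ is not injective. This x = 22/5 is the requested value below 5.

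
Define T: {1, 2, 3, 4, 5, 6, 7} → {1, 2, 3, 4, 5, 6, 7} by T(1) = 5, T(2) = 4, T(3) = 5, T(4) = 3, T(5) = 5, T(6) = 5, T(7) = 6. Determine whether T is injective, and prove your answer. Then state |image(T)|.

T(1) = 5 = T(3) with 1 ≠ 3, so T is not injective.
The image of T is {3, 4, 5, 6}, which has 4 elements.

4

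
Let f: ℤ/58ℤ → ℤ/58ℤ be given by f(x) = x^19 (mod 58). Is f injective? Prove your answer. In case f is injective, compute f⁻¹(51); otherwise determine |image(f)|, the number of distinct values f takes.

5

Computing x^19 mod 58 for each x (by repeated squaring, reducing mod 58 at every step), the values f(0), f(1), …, f(57) are: 0, 1, 26, 47, 38, 51, 4, 45, 2, 5, 50, 15, 46, 35, 10, 19, 52, 41, 14, 37, 24, 27, 42, 25, 36, 49, 40, 3, 28, 29, 30, 55, 18, 9, 22, 33, 16, 31, 34, 21, 44, 17, 6, 39, 48, 23, 12, 43, 8, 53, 56, 13, 54, 7, 20, 11, 32, 57.
Every element of ℤ/58ℤ appears exactly once in this list, so f is a bijection, and in particular injective.
Since f is injective, we read off the preimage of 51 from the same table: f(5) = 51, so f⁻¹(51) = 5.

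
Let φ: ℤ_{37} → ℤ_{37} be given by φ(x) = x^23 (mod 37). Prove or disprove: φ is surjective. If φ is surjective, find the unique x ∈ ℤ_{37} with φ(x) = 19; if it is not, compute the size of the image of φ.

20

Since 37 is prime, the nonzero elements of ℤ_{37} form a cyclic group of order 36.
As gcd(23, 36) = 1, raising to the 23rd power is a bijection on this group: if s^23 ≡ t^23 then (st^{−1})^23 = 1, and the only element of order dividing gcd(23, 36) = 1 is 1, so s = t.
With φ(0) = 0 this makes φ injective on all of ℤ_{37}, hence bijective (finite equal-size domain and codomain). In particular φ is surjective.
Since φ is surjective, we find the preimage of 19. The inverse of x ↦ x^23 on (ℤ_{37})^× is x ↦ x^11, because 23·11 = 253 = 7·36 + 1 ≡ 1 (mod 36) and x^{36} = 1 for x ≠ 0 (Fermat). So φ⁻¹(19) = 19^11 mod 37.
Repeated squaring mod 37: 19^1 ≡ 19, 19^2 ≡ 19² = 361 ≡ 28, 19^4 ≡ 28² = 784 ≡ 7, 19^8 ≡ 7² = 49 ≡ 12. Since 11 = 8 + 2 + 1, 19^11 ≡ 12·28·19: 12·28 = 336 ≡ 3, then 3·19 = 57 ≡ 20. So 19^11 ≡ 20 (mod 37).
Hence φ⁻¹(19) = 20.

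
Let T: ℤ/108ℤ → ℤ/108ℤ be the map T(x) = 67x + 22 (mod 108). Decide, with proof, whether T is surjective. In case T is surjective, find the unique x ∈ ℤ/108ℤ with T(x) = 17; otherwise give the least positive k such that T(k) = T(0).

Since gcd(67, 108) = 1, 67 is invertible modulo 108. Euclid's algorithm: 108 = 1·67 + 41, 67 = 1·41 + 26, 41 = 1·26 + 15, 26 = 1·15 + 11, 15 = 1·11 + 4, 11 = 2·4 + 3, 4 = 1·3 + 1; back-substituting gives 1 = 79·67 − 49·108, so 67⁻¹ ≡ 79 (mod 108).
For any y ∈ ℤ/108ℤ, x = 79(y − 22) mod 108 satisfies T(x) = 67·79(y − 22) + 22 ≡ y (since 67·79 ≡ 1 mod 108). So every y has a preimage.
Hence T is surjective.
Since T is surjective, we find T⁻¹(17): we need 67x ≡ 17 − 22 ≡ 103 (mod 108). Using 67⁻¹ = 79: x ≡ 79·103 = 8137 = 75·108 + 37, so x = 37.
Check: T(37) = 67·37 + 22 = 2501 = 23·108 + 17 ≡ 17 (mod 108).

37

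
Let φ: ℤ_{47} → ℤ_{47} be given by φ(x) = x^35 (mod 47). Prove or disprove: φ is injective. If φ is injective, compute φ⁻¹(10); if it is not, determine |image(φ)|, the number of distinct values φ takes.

41

Since 47 is prime, the nonzero elements of ℤ_{47} form a cyclic group of order 46.
As gcd(35, 46) = 1, raising to the 35th power is a bijection on this group: if s^35 ≡ t^35 then (st^{−1})^35 = 1, and the only element of order dividing gcd(35, 46) = 1 is 1, so s = t.
With φ(0) = 0 this makes φ injective on all of ℤ_{47}, hence bijective (finite equal-size domain and codomain). In particular φ is injective.
Since φ is injective, we find the preimage of 10. The inverse of x ↦ x^35 on (ℤ_{47})^× is x ↦ x^25, because 35·25 = 875 = 19·46 + 1 ≡ 1 (mod 46) and x^{46} = 1 for x ≠ 0 (Fermat). So φ⁻¹(10) = 10^25 mod 47.
Repeated squaring mod 47: 10^1 ≡ 10, 10^2 ≡ 10² = 100 ≡ 6, 10^4 ≡ 6² = 36, 10^8 ≡ 36² = 1296 ≡ 27, 10^16 ≡ 27² = 729 ≡ 24. Since 25 = 16 + 8 + 1, 10^25 ≡ 24·27·10: 24·27 = 648 ≡ 37, then 37·10 = 370 ≡ 41. So 10^25 ≡ 41 (mod 47).
Hence φ⁻¹(10) = 41.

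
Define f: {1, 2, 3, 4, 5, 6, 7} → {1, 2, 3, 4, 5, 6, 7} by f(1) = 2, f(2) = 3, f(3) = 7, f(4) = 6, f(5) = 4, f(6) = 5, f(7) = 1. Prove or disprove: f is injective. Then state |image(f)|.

The values f(1), …, f(7) are 2, 3, 7, 6, 4, 5, 1 — all distinct.
So f(x_1) = f(x_2) only when x_1 = x_2, and f is injective.
The image of f is {1, 2, 3, 4, 5, 6, 7}, which has 7 elements.

7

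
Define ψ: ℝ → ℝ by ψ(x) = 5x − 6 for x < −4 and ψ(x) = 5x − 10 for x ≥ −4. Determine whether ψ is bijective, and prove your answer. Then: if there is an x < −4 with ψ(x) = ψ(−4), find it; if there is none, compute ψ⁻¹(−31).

-24/5

Both pieces are strictly increasing (slopes 5 and 5), so each is injective on its own interval.
The left piece maps (−∞, −4) onto (−∞, −26); the right piece maps [−4, ∞) onto [−30, ∞).
These images overlap. In particular ψ(−4) = −30 (right piece), and solving 5x − 6 = −30 on the left piece gives x = −24/5 < −4.
So ψ(−24/5) = ψ(−4) with −24/5 ≠ −4, and ψ is not injective, hence not bijective. This x = −24/5 is the requested value below −4.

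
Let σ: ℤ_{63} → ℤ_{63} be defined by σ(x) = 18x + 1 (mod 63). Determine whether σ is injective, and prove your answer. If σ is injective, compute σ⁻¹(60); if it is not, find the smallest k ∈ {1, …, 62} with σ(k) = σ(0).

7

We have gcd(18, 63) = 9 > 1. Taking s = 0 and t = 7: σ(0) = 1 and σ(7) = 18·7 + 1 = 127 ≡ 1 (mod 63).
So σ(0) = σ(7) while 0 ≠ 7, thus σ is not injective.
Since σ is not injective, we find the least positive k with σ(k) = σ(0): this means 18k ≡ 0 (mod 63), i.e. 63 ∣ 18k. Since gcd(18, 63) = 9, dividing through by 9 this holds exactly when 7 ∣ 2k, and as gcd(2, 7) = 1, exactly when 7 ∣ k.
The smallest positive such k is 7.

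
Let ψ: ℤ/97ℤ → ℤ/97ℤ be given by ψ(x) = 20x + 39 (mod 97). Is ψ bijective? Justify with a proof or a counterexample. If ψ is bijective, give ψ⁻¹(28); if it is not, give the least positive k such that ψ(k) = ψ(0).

14

By definition, ψ is injective if ψ(s) = ψ(t) implies s = t.
If ψ(s) = ψ(t), then 20s ≡ 20t (mod 97). Because gcd(20, 97) = 1, we may cancel 20 to get s ≡ t (mod 97).
We now compute 20⁻¹ mod 97 explicitly. Euclid's algorithm: 97 = 4·20 + 17, 20 = 1·17 + 3, 17 = 5·3 + 2, 3 = 1·2 + 1; back-substituting gives 1 = 34·20 − 7·97, so 20⁻¹ ≡ 34 (mod 97).
Then y ↦ 34(y − 39) is a two-sided inverse to ψ, so every y ∈ ℤ/97ℤ has a preimage.
Therefore ψ is bijective.
Since ψ is bijective, we find ψ⁻¹(28): we need 20x ≡ 28 − 39 ≡ 86 (mod 97). Using 20⁻¹ = 34: x ≡ 34·86 = 2924 = 30·97 + 14, so x = 14.
Check: ψ(14) = 20·14 + 39 = 319 = 3·97 + 28 ≡ 28 (mod 97).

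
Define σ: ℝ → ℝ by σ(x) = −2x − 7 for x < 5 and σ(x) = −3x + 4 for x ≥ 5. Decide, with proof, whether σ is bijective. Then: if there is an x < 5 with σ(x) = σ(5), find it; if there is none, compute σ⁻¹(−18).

Both pieces are strictly decreasing (slopes −2 and −3), so each is injective on its own interval.
The left piece maps (−∞, 5) onto (−17, ∞); the right piece maps [5, ∞) onto (−∞, −11].
These images overlap. In particular σ(5) = −11 (right piece), and solving −2x − 7 = −11 on the left piece gives x = 2 < 5.
So σ(2) = σ(5) with 2 ≠ 5, and σ is not injective, hence not bijective. This x = 2 is the requested value below 5.

2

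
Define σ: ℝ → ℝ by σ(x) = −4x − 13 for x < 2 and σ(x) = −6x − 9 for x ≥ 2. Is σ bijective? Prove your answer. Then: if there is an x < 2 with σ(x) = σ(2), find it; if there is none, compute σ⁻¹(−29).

10/3

Both pieces are strictly decreasing (slopes −4 and −6), so each is injective on its own interval.
The left piece maps (−∞, 2) onto (−21, ∞); the right piece maps [2, ∞) onto (−∞, −21].
Since −21 = −21, the images partition ℝ: σ is injective and surjective, hence bijective.
Because the two images are disjoint, no x < 2 has σ(x) = σ(2), so we compute σ⁻¹(−29): −29 lies in (−∞, −21], so solve −6x − 9 = −29: x = (−29 + 9)/(−6) = 10/3.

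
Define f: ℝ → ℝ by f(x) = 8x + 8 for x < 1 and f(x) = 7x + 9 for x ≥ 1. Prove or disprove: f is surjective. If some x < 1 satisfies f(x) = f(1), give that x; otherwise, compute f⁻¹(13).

Both pieces are strictly increasing (slopes 8 and 7), so each is injective on its own interval.
The left piece maps (−∞, 1) onto (−∞, 16); the right piece maps [1, ∞) onto [16, ∞).
These images together cover ℝ, so f is surjective.
Because the two images are disjoint, no x < 1 has f(x) = f(1), so we compute f⁻¹(13): 13 lies in (−∞, 16), so solve 8x + 8 = 13: x = (13 − 8)/8 = 5/8.

5/8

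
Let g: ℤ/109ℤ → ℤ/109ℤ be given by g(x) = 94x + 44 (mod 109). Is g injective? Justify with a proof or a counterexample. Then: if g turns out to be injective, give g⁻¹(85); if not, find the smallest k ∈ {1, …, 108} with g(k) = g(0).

99

Recall that g is injective when g(s) = g(t) forces s = t.
If g(s) = g(t), then 94s ≡ 94t (mod 109). Because gcd(94, 109) = 1, we may cancel 94 to get s ≡ t (mod 109).
Hence g is injective.
We now compute 94⁻¹ mod 109 explicitly. Euclid's algorithm: 109 = 1·94 + 15, 94 = 6·15 + 4, 15 = 3·4 + 3, 4 = 1·3 + 1; back-substituting gives 1 = 29·94 − 25·109, so 94⁻¹ ≡ 29 (mod 109).
Since g is injective, we find g⁻¹(85): we need 94x ≡ 85 − 44 ≡ 41 (mod 109). Using 94⁻¹ = 29: x ≡ 29·41 = 1189 = 10·109 + 99, so x = 99.
Check: g(99) = 94·99 + 44 = 9350 = 85·109 + 85 ≡ 85 (mod 109).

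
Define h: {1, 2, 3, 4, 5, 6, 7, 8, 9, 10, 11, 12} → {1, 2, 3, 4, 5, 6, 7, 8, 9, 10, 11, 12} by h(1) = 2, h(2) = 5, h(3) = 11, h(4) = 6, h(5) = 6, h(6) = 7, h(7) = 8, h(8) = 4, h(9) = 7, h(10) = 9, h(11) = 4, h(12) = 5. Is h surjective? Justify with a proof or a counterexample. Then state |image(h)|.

No element maps to 1, so h is not surjective.
The image of h is {2, 4, 5, 6, 7, 8, 9, 11}, which has 8 elements.

8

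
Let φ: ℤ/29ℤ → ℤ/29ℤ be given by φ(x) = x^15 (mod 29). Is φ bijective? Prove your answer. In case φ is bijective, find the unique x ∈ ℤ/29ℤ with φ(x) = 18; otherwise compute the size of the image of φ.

11

Since 29 is prime, the nonzero elements of ℤ/29ℤ form a cyclic group of order 28.
As gcd(15, 28) = 1, raising to the 15th power is a bijection on this group: if s^15 ≡ t^15 then (st^{−1})^15 = 1, and the only element of order dividing gcd(15, 28) = 1 is 1, so s = t.
With φ(0) = 0 this makes φ injective on all of ℤ/29ℤ, hence bijective (finite equal-size domain and codomain). In particular φ is bijective.
Since φ is bijective, we find the preimage of 18. The inverse of x ↦ x^15 on (ℤ/29ℤ)^× is x ↦ x^15, because 15·15 = 225 = 8·28 + 1 ≡ 1 (mod 28) and x^{28} = 1 for x ≠ 0 (Fermat). So φ⁻¹(18) = 18^15 mod 29.
Repeated squaring mod 29: 18^1 ≡ 18, 18^2 ≡ 18² = 324 ≡ 5, 18^4 ≡ 5² = 25, 18^8 ≡ 25² = 625 ≡ 16. Since 15 = 8 + 4 + 2 + 1, 18^15 ≡ 16·25·5·18: 16·25 = 400 ≡ 23, then 23·5 = 115 ≡ 28, then 28·18 = 504 ≡ 11. So 18^15 ≡ 11 (mod 29).
Hence φ⁻¹(18) = 11.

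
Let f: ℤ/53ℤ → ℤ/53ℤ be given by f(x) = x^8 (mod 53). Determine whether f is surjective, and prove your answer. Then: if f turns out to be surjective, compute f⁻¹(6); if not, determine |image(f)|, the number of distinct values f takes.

14

f(2): Repeated squaring mod 53: 2^1 ≡ 2, 2^2 ≡ 2² = 4, 2^4 ≡ 4² = 16, 2^8 ≡ 16² = 256 ≡ 44. So 2^8 ≡ 44 (mod 53).
f(7): Repeated squaring mod 53: 7^1 ≡ 7, 7^2 ≡ 7² = 49, 7^4 ≡ 49² = 2401 ≡ 16, 7^8 ≡ 16² = 256 ≡ 44. So 7^8 ≡ 44 (mod 53).
So f(2) = f(7) = 44 while 2 ≠ 7, so f is not injective.
A non-injective map from the 53-element set ℤ/53ℤ to itself takes at most 52 distinct values, so it cannot be surjective. Therefore f is not surjective.
Since f is not surjective, we determine |image(f)|. Computing x^8 mod 53 for each x (by repeated squaring, reducing mod 53 at every step), the values f(0), f(1), …, f(52) are: 0, 1, 44, 42, 28, 15, 46, 44, 13, 15, 24, 10, 10, 36, 28, 47, 42, 49, 24, 36, 49, 46, 16, 1, 16, 13, 47, 47, 13, 16, 1, 16, 46, 49, 36, 24, 49, 42, 47, 28, 36, 10, 10, 24, 15, 13, 44, 46, 15, 28, 42, 44, 1.
The distinct values are {0, 1, 10, 13, 15, 16, 24, 28, 36, 42, 44, 46, 47, 49}; there are 14 of them.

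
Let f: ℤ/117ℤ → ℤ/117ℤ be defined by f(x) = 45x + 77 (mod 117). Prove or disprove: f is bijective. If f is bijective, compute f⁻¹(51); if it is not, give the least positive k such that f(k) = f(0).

We have gcd(45, 117) = 9 > 1. Taking a = 0 and b = 13: f(0) = 77 and f(13) = 45·13 + 77 = 662 ≡ 77 (mod 117).
So f(0) = f(13) while 0 ≠ 13, thus f is not injective, hence not bijective.
Since f is not bijective, we find the least positive k with f(k) = f(0): this means 45k ≡ 0 (mod 117), i.e. 117 ∣ 45k. Since gcd(45, 117) = 9, dividing through by 9 this holds exactly when 13 ∣ 5k, and as gcd(5, 13) = 1, exactly when 13 ∣ k.
The smallest positive such k is 13.

13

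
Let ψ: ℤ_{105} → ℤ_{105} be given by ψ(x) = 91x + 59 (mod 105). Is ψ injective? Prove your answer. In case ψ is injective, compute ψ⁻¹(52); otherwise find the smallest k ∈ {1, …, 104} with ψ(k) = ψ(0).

Recall that injectivity means: for all u, v in the domain, ψ(u) = ψ(v) implies u = v.
We have gcd(91, 105) = 7 > 1. Taking u = 0 and v = 15: ψ(0) = 59 and ψ(15) = 91·15 + 59 = 1424 ≡ 59 (mod 105).
So ψ(0) = ψ(15) while 0 ≠ 15, therefore ψ is not injective.
Since ψ is not injective, we find the least positive k with ψ(k) = ψ(0): this means 91k ≡ 0 (mod 105), i.e. 105 ∣ 91k. Since gcd(91, 105) = 7, dividing through by 7 this holds exactly when 15 ∣ 13k, and as gcd(13, 15) = 1, exactly when 15 ∣ k.
The smallest positive such k is 15.

15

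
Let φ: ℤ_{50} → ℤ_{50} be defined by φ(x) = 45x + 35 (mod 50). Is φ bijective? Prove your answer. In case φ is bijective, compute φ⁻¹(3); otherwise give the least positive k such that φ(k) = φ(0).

10

Recall that φ is injective if φ(x_1) = φ(x_2) implies x_1 = x_2.
We have gcd(45, 50) = 5 > 1. Taking x_1 = 0 and x_2 = 10: φ(0) = 35 and φ(10) = 45·10 + 35 = 485 ≡ 35 (mod 50).
So φ(0) = φ(10) while 0 ≠ 10, therefore φ is not injective, hence not bijective.
Since φ is not bijective, we find the least positive k with φ(k) = φ(0): this means 45k ≡ 0 (mod 50), i.e. 50 ∣ 45k. Since gcd(45, 50) = 5, dividing through by 5 this holds exactly when 10 ∣ 9k, and as gcd(9, 10) = 1, exactly when 10 ∣ k.
The smallest positive such k is 10.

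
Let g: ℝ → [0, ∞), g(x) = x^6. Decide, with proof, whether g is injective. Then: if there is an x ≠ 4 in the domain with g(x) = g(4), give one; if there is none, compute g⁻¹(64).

g(4) = 4096 = (−4)^6 = g(−4) (since 6 is even), with 4 ≠ −4. So g is not injective.
For the follow-up, such an x exists: taking x = −4 ∈ ℝ gives g(−4) = 4096 = g(4) with −4 ≠ 4.

-4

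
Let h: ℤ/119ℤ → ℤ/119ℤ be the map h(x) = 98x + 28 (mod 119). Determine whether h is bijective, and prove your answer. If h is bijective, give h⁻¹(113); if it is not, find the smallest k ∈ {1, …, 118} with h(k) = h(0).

17

Recall: injectivity means: for all s, t in the domain, h(s) = h(t) implies s = t.
We have gcd(98, 119) = 7 > 1. Taking s = 0 and t = 17: h(0) = 28 and h(17) = 98·17 + 28 = 1694 ≡ 28 (mod 119).
So h(0) = h(17) while 0 ≠ 17, so h is not injective, hence not bijective.
Since h is not bijective, we find the least positive k with h(k) = h(0): this means 98k ≡ 0 (mod 119), i.e. 119 ∣ 98k. Since gcd(98, 119) = 7, dividing through by 7 this holds exactly when 17 ∣ 14k, and as gcd(14, 17) = 1, exactly when 17 ∣ k.
The smallest positive such k is 17.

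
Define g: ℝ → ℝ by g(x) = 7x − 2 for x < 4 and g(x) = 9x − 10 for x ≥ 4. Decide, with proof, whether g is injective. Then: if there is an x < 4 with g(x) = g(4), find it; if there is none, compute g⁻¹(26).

4

Both pieces are strictly increasing (slopes 7 and 9), so each is injective on its own interval.
The left piece maps (−∞, 4) onto (−∞, 26); the right piece maps [4, ∞) onto [26, ∞).
These images are disjoint, so no value is attained by both pieces. Therefore g is injective.
Because the two images are disjoint, no x < 4 has g(x) = g(4), so we compute g⁻¹(26): 26 lies in [26, ∞), so solve 9x − 10 = 26: x = (26 + 10)/9 = 4.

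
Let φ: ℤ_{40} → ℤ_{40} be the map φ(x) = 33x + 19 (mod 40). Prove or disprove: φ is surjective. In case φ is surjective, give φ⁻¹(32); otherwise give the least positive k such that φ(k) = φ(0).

Since gcd(33, 40) = 1, 33 is invertible modulo 40. Euclid's algorithm: 40 = 1·33 + 7, 33 = 4·7 + 5, 7 = 1·5 + 2, 5 = 2·2 + 1; back-substituting gives 1 = 17·33 − 14·40, so 33⁻¹ ≡ 17 (mod 40).
For any y ∈ ℤ_{40}, x = 17(y − 19) mod 40 satisfies φ(x) = 33·17(y − 19) + 19 ≡ y (since 33·17 ≡ 1 mod 40). So every y has a preimage.
Thus φ is surjective.
Since φ is surjective, we compute φ⁻¹(32): solve 33x + 19 ≡ 32 (mod 40), i.e. 33x ≡ 13 (mod 40).
Multiplying by 33⁻¹ = 17 gives x ≡ 17·13 = 221 = 5·40 + 21 ≡ 21 (mod 40).
Check: φ(21) = 33·21 + 19 = 712 = 17·40 + 32 ≡ 32 (mod 40).

21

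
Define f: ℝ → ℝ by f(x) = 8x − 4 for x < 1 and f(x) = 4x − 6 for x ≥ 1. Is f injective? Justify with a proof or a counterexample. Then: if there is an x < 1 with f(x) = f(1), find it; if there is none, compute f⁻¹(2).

Both pieces are strictly increasing (slopes 8 and 4), so each is injective on its own interval.
The left piece maps (−∞, 1) onto (−∞, 4); the right piece maps [1, ∞) onto [−2, ∞).
These images overlap. In particular f(1) = −2 (right piece), and solving 8x − 4 = −2 on the left piece gives x = 1/4 < 1.
So f(1/4) = f(1) with 1/4 ≠ 1, and f is not injective. This x = 1/4 is the requested value below 1.

1/4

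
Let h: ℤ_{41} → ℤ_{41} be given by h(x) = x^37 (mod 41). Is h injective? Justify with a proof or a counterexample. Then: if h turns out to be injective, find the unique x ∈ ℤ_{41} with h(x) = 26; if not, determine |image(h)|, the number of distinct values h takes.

35

Since 41 is prime, the nonzero elements of ℤ_{41} form a cyclic group of order 40.
As gcd(37, 40) = 1, raising to the 37th power is a bijection on this group: if x_1^37 ≡ x_2^37 then (x_1x_2^{−1})^37 = 1, and the only element of order dividing gcd(37, 40) = 1 is 1, so x_1 = x_2.
With h(0) = 0 this makes h injective on all of ℤ_{41}, hence bijective (finite equal-size domain and codomain). In particular h is injective.
Since h is injective, we find the preimage of 26. The inverse of x ↦ x^37 on (ℤ_{41})^× is x ↦ x^13, because 37·13 = 481 = 12·40 + 1 ≡ 1 (mod 40) and x^{40} = 1 for x ≠ 0 (Fermat). So h⁻¹(26) = 26^13 mod 41.
Repeated squaring mod 41: 26^1 ≡ 26, 26^2 ≡ 26² = 676 ≡ 20, 26^4 ≡ 20² = 400 ≡ 31, 26^8 ≡ 31² = 961 ≡ 18. Since 13 = 8 + 4 + 1, 26^13 ≡ 18·31·26: 18·31 = 558 ≡ 25, then 25·26 = 650 ≡ 35. So 26^13 ≡ 35 (mod 41).
Hence h⁻¹(26) = 35.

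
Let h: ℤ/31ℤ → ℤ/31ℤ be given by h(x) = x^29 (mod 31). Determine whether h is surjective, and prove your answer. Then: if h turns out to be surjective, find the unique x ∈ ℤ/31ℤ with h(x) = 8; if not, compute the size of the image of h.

Since 31 is prime, the nonzero elements of ℤ/31ℤ form a cyclic group of order 30.
As gcd(29, 30) = 1, raising to the 29th power is a bijection on this group: if a^29 ≡ b^29 then (ab^{−1})^29 = 1, and the only element of order dividing gcd(29, 30) = 1 is 1, so a = b.
With h(0) = 0 this makes h injective on all of ℤ/31ℤ, hence bijective (finite equal-size domain and codomain). In particular h is surjective.
Since h is surjective, we find the preimage of 8. The inverse of x ↦ x^29 on (ℤ/31ℤ)^× is x ↦ x^29, because 29·29 = 841 = 28·30 + 1 ≡ 1 (mod 30) and x^{30} = 1 for x ≠ 0 (Fermat). So h⁻¹(8) = 8^29 mod 31.
Repeated squaring mod 31: 8^1 ≡ 8, 8^2 ≡ 8² = 64 ≡ 2, 8^4 ≡ 2² = 4, 8^8 ≡ 4² = 16, 8^16 ≡ 16² = 256 ≡ 8. Since 29 = 16 + 8 + 4 + 1, 8^29 ≡ 8·16·4·8: 8·16 = 128 ≡ 4, then 4·4 = 16, then 16·8 = 128 ≡ 4. So 8^29 ≡ 4 (mod 31).
Hence h⁻¹(8) = 4.

4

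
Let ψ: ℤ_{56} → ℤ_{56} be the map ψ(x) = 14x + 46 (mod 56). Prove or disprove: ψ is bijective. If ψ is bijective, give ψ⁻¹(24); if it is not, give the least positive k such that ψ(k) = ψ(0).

Recall: ψ is injective if ψ(s) = ψ(t) implies s = t.
We have gcd(14, 56) = 14 > 1. Taking s = 0 and t = 4: ψ(0) = 46 and ψ(4) = 14·4 + 46 = 102 ≡ 46 (mod 56).
So ψ(0) = ψ(4) while 0 ≠ 4, hence ψ is not injective, hence not bijective.
Since ψ is not bijective, we find the least positive k with ψ(k) = ψ(0): this means 14k ≡ 0 (mod 56), i.e. 56 ∣ 14k. Since gcd(14, 56) = 14, dividing through by 14 this holds exactly when 4 ∣ k.
The smallest positive such k is 4.

4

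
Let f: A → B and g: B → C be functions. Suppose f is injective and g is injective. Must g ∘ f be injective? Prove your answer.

injective

Suppose (g ∘ f)(s) = (g ∘ f)(t), i.e. g(f(s)) = g(f(t)).
Since g is injective, f(s) = f(t). Since f is injective, s = t. Therefore g ∘ f is injective.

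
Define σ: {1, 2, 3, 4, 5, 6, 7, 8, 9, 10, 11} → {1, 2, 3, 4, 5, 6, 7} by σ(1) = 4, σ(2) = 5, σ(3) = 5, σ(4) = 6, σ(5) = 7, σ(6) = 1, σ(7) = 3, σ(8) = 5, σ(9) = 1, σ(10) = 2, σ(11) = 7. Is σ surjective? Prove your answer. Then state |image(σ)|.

Every element of the codomain has a preimage: 1 = σ(6), 2 = σ(10), 3 = σ(7), 4 = σ(1), 5 = σ(2), 6 = σ(4), 7 = σ(5).
Therefore σ is surjective.
The image of σ is {1, 2, 3, 4, 5, 6, 7}, which has 7 elements.

7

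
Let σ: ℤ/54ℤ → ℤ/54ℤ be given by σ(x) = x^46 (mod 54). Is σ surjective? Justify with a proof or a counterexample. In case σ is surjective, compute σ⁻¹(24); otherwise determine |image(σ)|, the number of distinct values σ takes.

20

σ(0) = 0^46 = 0.
σ(6): Repeated squaring mod 54: 6^1 ≡ 6, 6^2 ≡ 6² = 36, 6^4 ≡ 36² = 1296 ≡ 0, 6^8 ≡ 0² = 0, 6^16 ≡ 0² = 0, 6^32 ≡ 0² = 0. Since 46 = 32 + 8 + 4 + 2, 6^46 ≡ 0·0·0·36: 0·0 = 0, then 0·0 = 0, then 0·36 = 0. So 6^46 ≡ 0 (mod 54).
So σ(0) = σ(6) = 0 while 0 ≠ 6, hence σ is not injective.
A non-injective map from the 54-element set ℤ/54ℤ to itself takes at most 53 distinct values, so it cannot be surjective. Therefore σ is not surjective.
Since σ is not surjective, we determine |image(σ)|. Computing x^46 mod 54 for each x (by repeated squaring, reducing mod 54 at every step), the values σ(0), σ(1), …, σ(53) are: 0, 1, 52, 27, 4, 49, 0, 7, 46, 27, 10, 43, 0, 13, 40, 27, 16, 37, 0, 19, 34, 27, 22, 31, 0, 25, 28, 27, 28, 25, 0, 31, 22, 27, 34, 19, 0, 37, 16, 27, 40, 13, 0, 43, 10, 27, 46, 7, 0, 49, 4, 27, 52, 1.
The distinct values are {0, 1, 4, 7, 10, 13, 16, 19, 22, 25, 27, 28, 31, 34, 37, 40, 43, 46, 49, 52}; there are 20 of them.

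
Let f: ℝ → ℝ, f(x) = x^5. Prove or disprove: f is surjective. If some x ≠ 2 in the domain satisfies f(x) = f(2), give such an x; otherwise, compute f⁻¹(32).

2

For any y ∈ ℝ, x = y^{1/5} ∈ ℝ gives f(x) = y, so f is surjective.
Since x ↦ x^5 is strictly increasing on ℝ, it is injective there, so no x ≠ 2 in the domain has f(x) = f(2). We therefore compute f⁻¹(32) = 32^{1/5} = 2 (indeed 2^5 = 32).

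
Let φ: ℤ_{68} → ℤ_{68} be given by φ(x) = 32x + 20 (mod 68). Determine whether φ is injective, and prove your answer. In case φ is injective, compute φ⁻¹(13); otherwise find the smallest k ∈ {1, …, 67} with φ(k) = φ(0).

We have gcd(32, 68) = 4 > 1. Taking a = 0 and b = 17: φ(0) = 20 and φ(17) = 32·17 + 20 = 564 ≡ 20 (mod 68).
So φ(0) = φ(17) while 0 ≠ 17, therefore φ is not injective.
Since φ is not injective, we find the least positive k with φ(k) = φ(0): this means 32k ≡ 0 (mod 68), i.e. 68 ∣ 32k. Since gcd(32, 68) = 4, dividing through by 4 this holds exactly when 17 ∣ 8k, and as gcd(8, 17) = 1, exactly when 17 ∣ k.
The smallest positive such k is 17.

17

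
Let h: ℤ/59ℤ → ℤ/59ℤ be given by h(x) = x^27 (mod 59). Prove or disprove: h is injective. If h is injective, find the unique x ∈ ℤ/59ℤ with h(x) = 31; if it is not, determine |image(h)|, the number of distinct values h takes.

14

Since 59 is prime, the nonzero elements of ℤ/59ℤ form a cyclic group of order 58.
As gcd(27, 58) = 1, raising to the 27th power is a bijection on this group: if u^27 ≡ v^27 then (uv^{−1})^27 = 1, and the only element of order dividing gcd(27, 58) = 1 is 1, so u = v.
With h(0) = 0 this makes h injective on all of ℤ/59ℤ, hence bijective (finite equal-size domain and codomain). In particular h is injective.
Since h is injective, we find the preimage of 31. The inverse of x ↦ x^27 on (ℤ/59ℤ)^× is x ↦ x^43, because 27·43 = 1161 = 20·58 + 1 ≡ 1 (mod 58) and x^{58} = 1 for x ≠ 0 (Fermat). So h⁻¹(31) = 31^43 mod 59.
Repeated squaring mod 59: 31^1 ≡ 31, 31^2 ≡ 31² = 961 ≡ 17, 31^4 ≡ 17² = 289 ≡ 53, 31^8 ≡ 53² = 2809 ≡ 36, 31^16 ≡ 36² = 1296 ≡ 57, 31^32 ≡ 57² = 3249 ≡ 4. Since 43 = 32 + 8 + 2 + 1, 31^43 ≡ 4·36·17·31: 4·36 = 144 ≡ 26, then 26·17 = 442 ≡ 29, then 29·31 = 899 ≡ 14. So 31^43 ≡ 14 (mod 59).
Hence h⁻¹(31) = 14.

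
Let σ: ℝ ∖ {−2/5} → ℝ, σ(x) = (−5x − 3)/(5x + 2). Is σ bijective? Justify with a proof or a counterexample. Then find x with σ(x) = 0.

-3/5

If σ(x) = −1, cross-multiplying gives 5(−5x − 3) = −5(5x + 2), which simplifies to −15 = −10 — false.  So −1 has no preimage and σ is not surjective.
Thus σ is not bijective.
Solving σ(x) = 0: cross-multiplying gives −5x − 3 = 0(5x + 2), which rearranges to −5x = 3, so x = −3/5.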